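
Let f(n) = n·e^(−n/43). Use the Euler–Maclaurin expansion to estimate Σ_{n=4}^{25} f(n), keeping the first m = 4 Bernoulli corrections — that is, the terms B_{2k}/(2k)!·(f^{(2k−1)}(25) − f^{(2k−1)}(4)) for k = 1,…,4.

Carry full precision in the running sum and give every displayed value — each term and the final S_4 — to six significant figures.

S_4 ≈ 215.381

The integral term ∫_4^25 x·e^(−x/43) dx = 206.619.
½[f(4) + f(25)] = ½[3.64469 + 13.9779] = 8.81132.
So far: 215.431.
Order-1 term: 1/12 · (0.234049 − 0.826412) = -0.0493636.
After k=1: 215.381.
Order-2 term: −1/720 · (0.000731360 − 0.00143253) = 9.73854e-07.
After k=2: 215.381.
Order-3 term: 1/30240 · (7.22628e-07 − 1.30780e-06) = -1.93509e-11.
After k=3: 215.381.
Order-4 term: −1/1209600 · (5.67719e-10 − 9.95584e-10) = 3.53724e-16.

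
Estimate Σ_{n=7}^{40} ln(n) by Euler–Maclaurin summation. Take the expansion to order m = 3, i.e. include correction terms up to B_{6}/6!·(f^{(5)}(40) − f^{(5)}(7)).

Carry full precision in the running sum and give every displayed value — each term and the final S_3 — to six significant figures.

S_3 ≈ 103.741

The integral term ∫_7^40 ln(x) dx = 100.934.
½[f(7) + f(40)] = ½[1.94591 + 3.68888] = 2.81739.
Running total after boundary: 103.751.
Correction k=1: B_{2}/2! · (f^{(1)}(40) − f^{(1)}(7)) = 1/12 · (0.0250000 − 0.142857) = -0.00982143.
After k=1: 103.741.
Correction k=2: B_{4}/4! · (f^{(3)}(40) − f^{(3)}(7)) = −1/720 · (3.12500e-05 − 0.00583090) = 8.05507e-06.
After k=2: 103.741.
Correction k=3: B_{6}/6! · (f^{(5)}(40) − f^{(5)}(7)) = 1/30240 · (2.34375e-07 − 0.00142798) = -4.72137e-08.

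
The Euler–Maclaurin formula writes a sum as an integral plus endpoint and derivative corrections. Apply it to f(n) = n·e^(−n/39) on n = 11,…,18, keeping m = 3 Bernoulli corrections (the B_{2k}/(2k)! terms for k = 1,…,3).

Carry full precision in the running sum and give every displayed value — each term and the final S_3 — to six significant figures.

Integral: ∫_11^18 x·e^(−x/39) dx = 69.5720.
Endpoint term: (f(11) + f(18))/2 = (8.29659 + 11.3456)/2 = 9.82111.
Integral + boundary = 79.3932.
Order-1 term: 1/12 · (0.339399 − 0.541502) = -0.0168419.
After k=1: 79.3763.
Order-2 term: −1/720 · (0.00105196 − 0.00134778) = 4.10865e-07.
After k=2: 79.3763.
Order-3 term: 1/30240 · (1.23654e-06 − 1.53816e-06) = -9.97435e-12.

S_3 ≈ 79.3763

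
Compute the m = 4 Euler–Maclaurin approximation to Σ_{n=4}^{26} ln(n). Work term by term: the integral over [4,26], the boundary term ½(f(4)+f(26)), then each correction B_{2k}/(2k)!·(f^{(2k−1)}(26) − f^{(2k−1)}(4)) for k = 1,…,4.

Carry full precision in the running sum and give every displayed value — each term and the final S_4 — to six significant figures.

The integral term ∫_4^26 ln(x) dx = 57.1653.
Endpoint term: (f(4) + f(26))/2 = (1.38629 + 3.25810)/2 = 2.32220.
Running total after boundary: 59.4875.
Order-1 term: 1/12 · (0.0384615 − 0.250000) = -0.0176282.
Running total after k=1: 59.4699.
Order-2 term: −1/720 · (0.000113792 − 0.0312500) = 4.32447e-05.
Running total after k=2: 59.4699.
Order-3 term: 1/30240 · (2.01997e-06 − 0.0234375) = -7.74983e-07.
Running total after k=3: 59.4699.
Order-4 term: −1/1209600 · (8.96436e-08 − 0.0439453) = 3.63304e-08.

S_4 ≈ 59.4699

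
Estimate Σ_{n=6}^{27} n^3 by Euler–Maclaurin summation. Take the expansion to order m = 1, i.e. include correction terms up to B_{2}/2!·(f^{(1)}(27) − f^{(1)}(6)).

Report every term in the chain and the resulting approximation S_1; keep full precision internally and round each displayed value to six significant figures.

The integral term ∫_6^27 x^3 dx = 132536.
½[f(6) + f(27)] = ½[216.000 + 19683.0] = 9949.50.
Running total after boundary: 142486.
Correction k=1: B_{2}/2! · (f^{(1)}(27) − f^{(1)}(6)) = 1/12 · (2187.00 − 108.000) = 173.250.

S_1 ≈ 142659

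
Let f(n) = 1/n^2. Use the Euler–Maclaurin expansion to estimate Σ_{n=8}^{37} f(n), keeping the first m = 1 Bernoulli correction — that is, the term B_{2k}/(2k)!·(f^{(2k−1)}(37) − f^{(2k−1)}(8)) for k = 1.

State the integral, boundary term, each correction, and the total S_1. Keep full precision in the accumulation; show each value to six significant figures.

S_1 ≈ 0.106473

Integral: ∫_8^37 1/x^2 dx = 0.0979730.
Endpoint term: (f(8) + f(37))/2 = (0.0156250 + 0.000730460)/2 = 0.00817773.
Running total after boundary: 0.106151.
Order-1 term: 1/12 · (-3.94843e-05 − (-0.00390625)) = 0.000322230.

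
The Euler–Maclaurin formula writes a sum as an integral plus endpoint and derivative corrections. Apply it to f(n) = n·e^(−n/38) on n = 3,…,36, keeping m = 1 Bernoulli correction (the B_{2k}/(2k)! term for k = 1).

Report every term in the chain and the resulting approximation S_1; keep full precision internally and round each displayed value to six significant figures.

S_1 ≈ 357.645

The integral term ∫_3^36 x·e^(−x/38) dx = 349.349.
Endpoint term: (f(3) + f(36))/2 = (2.77227 + 13.9594)/2 = 8.36581.
So far: 357.714.
k=1: B_{2}/(2)! × [f^{(1)}(36) − f^{(1)}(3)] = 1/12 × (0.0204084 − 0.851134) = -0.0692271.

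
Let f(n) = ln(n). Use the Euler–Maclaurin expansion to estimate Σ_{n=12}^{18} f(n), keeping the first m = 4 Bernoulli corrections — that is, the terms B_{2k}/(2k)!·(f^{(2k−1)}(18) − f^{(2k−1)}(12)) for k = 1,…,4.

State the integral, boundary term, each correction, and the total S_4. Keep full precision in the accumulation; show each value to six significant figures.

S_4 ≈ 18.8931

∫_12^18 ln(x) dx evaluates to 16.2078.
Endpoint term: (f(12) + f(18))/2 = (2.48491 + 2.89037)/2 = 2.68764.
So far: 18.8955.
Order-1 term: 1/12 · (0.0555556 − 0.0833333) = -0.00231481.
Running total after k=1: 18.8931.
Order-2 term: −1/720 · (0.000342936 − 0.00115741) = 1.13121e-06.
Running total after k=2: 18.8931.
Order-3 term: 1/30240 · (1.27013e-05 − 9.64506e-05) = -2.76949e-09.
Running total after k=3: 18.8931.
Order-4 term: −1/1209600 · (1.17605e-06 − 2.00939e-05) = 1.56397e-11.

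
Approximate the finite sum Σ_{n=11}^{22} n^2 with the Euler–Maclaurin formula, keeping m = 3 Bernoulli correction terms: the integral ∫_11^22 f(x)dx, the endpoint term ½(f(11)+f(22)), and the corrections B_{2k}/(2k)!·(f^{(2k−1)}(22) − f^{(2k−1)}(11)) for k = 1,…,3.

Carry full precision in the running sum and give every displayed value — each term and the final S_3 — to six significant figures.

Integral: ∫_11^22 x^2 dx = 3105.67.
½[f(11) + f(22)] = ½[121.000 + 484.000] = 302.500.
Running total after boundary: 3408.17.
Order-1 term: 1/12 · (44.0000 − 22.0000) = 1.83333.
Partial sum through k=1: 3410.00.
Order-2 term: −1/720 · (0.00000 − 0.00000) = 0.00000.
Partial sum through k=2: 3410.00.
Order-3 term: 1/30240 · (0.00000 − 0.00000) = 0.00000.

S_3 ≈ 3410.00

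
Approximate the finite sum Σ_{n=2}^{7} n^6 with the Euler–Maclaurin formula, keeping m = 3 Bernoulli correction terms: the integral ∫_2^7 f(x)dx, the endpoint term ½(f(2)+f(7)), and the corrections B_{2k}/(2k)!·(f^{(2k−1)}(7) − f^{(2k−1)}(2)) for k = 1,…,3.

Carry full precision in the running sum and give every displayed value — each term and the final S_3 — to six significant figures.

The integral term ∫_2^7 x^6 dx = 117631.
½[f(2) + f(7)] = ½[64.0000 + 117649] = 58856.5.
So far: 176487.
k=1: B_{2}/(2)! × [f^{(1)}(7) − f^{(1)}(2)] = 1/12 × (100842 − 192.000) = 8387.50.
After k=1: 184875.
k=2: B_{4}/(4)! × [f^{(3)}(7) − f^{(3)}(2)] = −1/720 × (41160.0 − 960.000) = -55.8333.
After k=2: 184819.
k=3: B_{6}/(6)! × [f^{(5)}(7) − f^{(5)}(2)] = 1/30240 × (5040.00 − 1440.00) = 0.119048.

S_3 ≈ 184819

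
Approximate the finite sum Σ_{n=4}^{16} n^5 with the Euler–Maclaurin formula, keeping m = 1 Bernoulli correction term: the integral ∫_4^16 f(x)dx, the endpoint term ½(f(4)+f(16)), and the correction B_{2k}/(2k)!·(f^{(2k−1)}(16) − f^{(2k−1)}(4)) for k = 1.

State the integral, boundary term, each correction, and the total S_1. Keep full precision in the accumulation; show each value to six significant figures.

S_1 ≈ 3.34752e+06

Integral: ∫_4^16 x^5 dx = 2.79552e+06.
½[f(4) + f(16)] = ½[1024.00 + 1.04858e+06] = 524800.
So far: 3.32032e+06.
Order-1 term: 1/12 · (327680 − 1280.00) = 27200.0.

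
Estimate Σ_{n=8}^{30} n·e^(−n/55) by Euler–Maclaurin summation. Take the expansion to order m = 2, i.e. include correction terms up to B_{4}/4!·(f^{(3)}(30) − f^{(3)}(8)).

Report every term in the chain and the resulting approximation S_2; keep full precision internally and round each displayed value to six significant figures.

The integral term ∫_8^30 x·e^(−x/55) dx = 286.412.
Boundary: ½(f(8) + f(30)) = ½(6.91703 + 17.3873) = 12.1522.
So far: 298.564.
Correction k=1: B_{2}/2! · (f^{(1)}(30) − f^{(1)}(8)) = 1/12 · (0.263445 − 0.738865) = -0.0396184.
Running total after k=1: 298.524.
Correction k=2: B_{4}/4! · (f^{(3)}(30) − f^{(3)}(8)) = −1/720 · (0.000470281 − 0.000815909) = 4.80038e-07.

S_2 ≈ 298.524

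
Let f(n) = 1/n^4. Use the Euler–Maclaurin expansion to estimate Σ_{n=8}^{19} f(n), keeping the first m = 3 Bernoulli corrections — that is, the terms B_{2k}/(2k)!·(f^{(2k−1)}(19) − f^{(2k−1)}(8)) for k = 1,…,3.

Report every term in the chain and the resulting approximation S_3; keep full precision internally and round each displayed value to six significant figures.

S_3 ≈ 0.000738311

∫_8^19 1/x^4 dx evaluates to 0.000602444.
Endpoint term: (f(8) + f(19))/2 = (0.000244141 + 7.67336e-06)/2 = 0.000125907.
Integral + boundary = 0.000728351.
Order-1 term: 1/12 · (-1.61544e-06 − (-0.000122070)) = 1.00379e-05.
Partial sum through k=1: 0.000738389.
Order-2 term: −1/720 · (-1.34247e-07 − (-5.72205e-05)) = -7.92864e-08.
Partial sum through k=2: 0.000738309.
Order-3 term: 1/30240 · (-2.08251e-08 − (-5.00679e-05)) = 1.65500e-09.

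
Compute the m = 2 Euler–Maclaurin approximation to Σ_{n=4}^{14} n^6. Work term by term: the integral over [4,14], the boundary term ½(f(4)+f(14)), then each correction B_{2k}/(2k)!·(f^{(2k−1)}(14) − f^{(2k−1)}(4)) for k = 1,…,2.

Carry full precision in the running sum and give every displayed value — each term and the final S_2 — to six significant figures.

S_2 ≈ 1.90915e+07

∫_4^14 x^6 dx evaluates to 1.50567e+07.
Endpoint term: (f(4) + f(14))/2 = (4096.00 + 7.52954e+06)/2 = 3.76682e+06.
Running total after boundary: 1.88235e+07.
Correction k=1: B_{2}/2! · (f^{(1)}(14) − f^{(1)}(4)) = 1/12 · (3.22694e+06 − 6144.00) = 268400.
Running total after k=1: 1.90919e+07.
Correction k=2: B_{4}/4! · (f^{(3)}(14) − f^{(3)}(4)) = −1/720 · (329280 − 7680.00) = -446.667.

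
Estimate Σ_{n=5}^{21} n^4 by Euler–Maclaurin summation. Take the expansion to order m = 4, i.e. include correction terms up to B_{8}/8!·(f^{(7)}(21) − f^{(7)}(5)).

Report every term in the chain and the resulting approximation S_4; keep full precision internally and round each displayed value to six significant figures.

S_4 ≈ 916793

Integral: ∫_5^21 x^4 dx = 816195.
½[f(5) + f(21)] = ½[625.000 + 194481] = 97553.0.
Integral + boundary = 913748.
Correction k=1: B_{2}/2! · (f^{(1)}(21) − f^{(1)}(5)) = 1/12 · (37044.0 − 500.000) = 3045.33.
Running total after k=1: 916794.
Correction k=2: B_{4}/4! · (f^{(3)}(21) − f^{(3)}(5)) = −1/720 · (504.000 − 120.000) = -0.533333.
Running total after k=2: 916793.
Correction k=3: B_{6}/6! · (f^{(5)}(21) − f^{(5)}(5)) = 1/30240 · (0.00000 − 0.00000) = 0.00000.
Running total after k=3: 916793.
Correction k=4: B_{8}/8! · (f^{(7)}(21) − f^{(7)}(5)) = −1/1209600 · (0.00000 − 0.00000) = 0.00000.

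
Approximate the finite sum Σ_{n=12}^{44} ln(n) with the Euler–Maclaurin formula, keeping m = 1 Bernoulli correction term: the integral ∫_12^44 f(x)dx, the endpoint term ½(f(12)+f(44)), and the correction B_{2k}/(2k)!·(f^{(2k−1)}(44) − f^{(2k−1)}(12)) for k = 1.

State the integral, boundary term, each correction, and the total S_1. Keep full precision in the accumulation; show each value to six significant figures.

∫_12^44 ln(x) dx evaluates to 104.685.
Boundary: ½(f(12) + f(44)) = ½(2.48491 + 3.78419) = 3.13455.
So far: 107.820.
Correction k=1: B_{2}/2! · (f^{(1)}(44) − f^{(1)}(12)) = 1/12 · (0.0227273 − 0.0833333) = -0.00505051.

S_1 ≈ 107.815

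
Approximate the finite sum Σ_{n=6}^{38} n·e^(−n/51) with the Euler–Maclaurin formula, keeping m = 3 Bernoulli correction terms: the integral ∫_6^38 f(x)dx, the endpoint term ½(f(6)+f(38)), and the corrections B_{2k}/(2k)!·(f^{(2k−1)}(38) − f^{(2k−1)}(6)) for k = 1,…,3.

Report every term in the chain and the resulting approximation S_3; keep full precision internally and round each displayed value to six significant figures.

The integral term ∫_6^38 x·e^(−x/51) dx = 429.744.
Boundary: ½(f(6) + f(38)) = ½(5.33406 + 18.0381) = 11.6861.
So far: 441.430.
Order-1 term: 1/12 · (0.120999 − 0.784420) = -0.0552851.
Running total after k=1: 441.374.
Order-2 term: −1/720 · (0.000411524 − 0.000985175) = 7.96737e-07.
Running total after k=2: 441.374.
Order-3 term: 1/30240 · (2.98550e-07 − 6.41586e-07) = -1.13438e-11.

S_3 ≈ 441.374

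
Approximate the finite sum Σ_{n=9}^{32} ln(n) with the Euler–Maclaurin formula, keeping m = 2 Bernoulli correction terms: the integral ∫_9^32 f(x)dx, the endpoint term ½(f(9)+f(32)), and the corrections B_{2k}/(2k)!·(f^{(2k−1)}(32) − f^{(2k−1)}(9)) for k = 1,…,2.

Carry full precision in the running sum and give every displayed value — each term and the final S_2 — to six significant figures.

∫_9^32 ln(x) dx evaluates to 68.1285.
Endpoint term: (f(9) + f(32))/2 = (2.19722 + 3.46574)/2 = 2.83148.
Integral + boundary = 70.9600.
k=1: B_{2}/(2)! × [f^{(1)}(32) − f^{(1)}(9)] = 1/12 × (0.0312500 − 0.111111) = -0.00665509.
Running total after k=1: 70.9534.
k=2: B_{4}/(4)! × [f^{(3)}(32) − f^{(3)}(9)] = −1/720 × (6.10352e-05 − 0.00274348) = 3.72562e-06.

S_2 ≈ 70.9534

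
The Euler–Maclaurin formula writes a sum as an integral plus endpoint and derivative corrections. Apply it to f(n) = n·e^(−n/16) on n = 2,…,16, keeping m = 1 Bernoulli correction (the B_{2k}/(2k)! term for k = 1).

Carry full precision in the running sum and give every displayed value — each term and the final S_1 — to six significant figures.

S_1 ≈ 69.5660

∫_2^16 x·e^(−x/16) dx evaluates to 65.8048.
Boundary: ½(f(2) + f(16)) = ½(1.76499 + 5.88607) = 3.82553.
Integral + boundary = 69.6304.
Correction k=1: B_{2}/2! · (f^{(1)}(16) − f^{(1)}(2)) = 1/12 · (0.00000 − 0.772185) = -0.0643487.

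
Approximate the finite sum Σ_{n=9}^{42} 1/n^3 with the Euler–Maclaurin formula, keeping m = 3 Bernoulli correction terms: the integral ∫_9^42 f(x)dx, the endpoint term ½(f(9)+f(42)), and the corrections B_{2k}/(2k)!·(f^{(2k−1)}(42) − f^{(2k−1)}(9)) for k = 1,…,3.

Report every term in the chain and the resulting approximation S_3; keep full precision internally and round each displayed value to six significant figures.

S_3 ≈ 0.00661988

Integral: ∫_9^42 1/x^3 dx = 0.00588939.
½[f(9) + f(42)] = ½[0.00137174 + 1.34975e-05] = 0.000692620.
So far: 0.00658201.
k=1: B_{2}/(2)! × [f^{(1)}(42) − f^{(1)}(9)] = 1/12 × (-9.64104e-07 − (-0.000457247)) = 3.80236e-05.
After k=1: 0.00662004.
k=2: B_{4}/(4)! × [f^{(3)}(42) − f^{(3)}(9)] = −1/720 × (-1.09309e-08 − (-0.000112901)) = -1.56791e-07.
After k=2: 0.00661988.
k=3: B_{6}/(6)! × [f^{(5)}(42) − f^{(5)}(9)] = 1/30240 × (-2.60259e-10 − (-5.85410e-05)) = 1.93587e-09.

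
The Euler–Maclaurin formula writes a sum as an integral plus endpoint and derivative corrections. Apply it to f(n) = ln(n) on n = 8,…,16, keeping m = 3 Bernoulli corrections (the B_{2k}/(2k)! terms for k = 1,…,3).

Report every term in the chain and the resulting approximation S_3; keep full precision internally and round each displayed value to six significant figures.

The integral term ∫_8^16 ln(x) dx = 19.7259.
Endpoint term: (f(8) + f(16))/2 = (2.07944 + 2.77259)/2 = 2.42602.
Running total after boundary: 22.1519.
k=1: B_{2}/(2)! × [f^{(1)}(16) − f^{(1)}(8)] = 1/12 × (0.0625000 − 0.125000) = -0.00520833.
Partial sum through k=1: 22.1467.
k=2: B_{4}/(4)! × [f^{(3)}(16) − f^{(3)}(8)] = −1/720 × (0.000488281 − 0.00390625) = 4.74718e-06.
Partial sum through k=2: 22.1467.
k=3: B_{6}/(6)! × [f^{(5)}(16) − f^{(5)}(8)] = 1/30240 × (2.28882e-05 − 0.000732422) = -2.34634e-08.

S_3 ≈ 22.1467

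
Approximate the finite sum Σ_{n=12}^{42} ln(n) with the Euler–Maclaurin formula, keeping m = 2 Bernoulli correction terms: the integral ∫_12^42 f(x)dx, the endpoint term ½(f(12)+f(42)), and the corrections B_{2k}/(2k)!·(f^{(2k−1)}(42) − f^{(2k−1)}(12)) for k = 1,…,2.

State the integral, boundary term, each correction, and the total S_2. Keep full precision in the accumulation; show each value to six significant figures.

S_2 ≈ 100.270

Integral: ∫_12^42 ln(x) dx = 97.1632.
Boundary: ½(f(12) + f(42)) = ½(2.48491 + 3.73767) = 3.11129.
Integral + boundary = 100.275.
Order-1 term: 1/12 · (0.0238095 − 0.0833333) = -0.00496032.
After k=1: 100.270.
Order-2 term: −1/720 · (2.69949e-05 − 0.00115741) = 1.57002e-06.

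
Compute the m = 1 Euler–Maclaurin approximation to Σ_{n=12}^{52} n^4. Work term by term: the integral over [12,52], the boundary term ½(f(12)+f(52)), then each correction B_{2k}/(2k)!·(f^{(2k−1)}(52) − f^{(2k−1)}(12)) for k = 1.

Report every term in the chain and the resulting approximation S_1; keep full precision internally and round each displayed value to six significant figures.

S_1 ≈ 7.97035e+07

∫_12^52 x^4 dx evaluates to 7.59910e+07.
½[f(12) + f(52)] = ½[20736.0 + 7.31162e+06] = 3.66618e+06.
Integral + boundary = 7.96572e+07.
k=1: B_{2}/(2)! × [f^{(1)}(52) − f^{(1)}(12)] = 1/12 × (562432 − 6912.00) = 46293.3.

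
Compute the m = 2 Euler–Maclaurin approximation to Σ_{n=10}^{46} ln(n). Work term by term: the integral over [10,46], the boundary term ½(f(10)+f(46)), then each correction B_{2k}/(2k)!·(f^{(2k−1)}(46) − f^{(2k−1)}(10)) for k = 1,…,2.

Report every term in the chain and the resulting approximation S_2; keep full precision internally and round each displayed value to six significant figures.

S_2 ≈ 120.151

Integral: ∫_10^46 ln(x) dx = 117.092.
½[f(10) + f(46)] = ½[2.30259 + 3.82864] = 3.06561.
Running total after boundary: 120.157.
Order-1 term: 1/12 · (0.0217391 − 0.100000) = -0.00652174.
Running total after k=1: 120.151.
Order-2 term: −1/720 · (2.05474e-05 − 0.00200000) = 2.74924e-06.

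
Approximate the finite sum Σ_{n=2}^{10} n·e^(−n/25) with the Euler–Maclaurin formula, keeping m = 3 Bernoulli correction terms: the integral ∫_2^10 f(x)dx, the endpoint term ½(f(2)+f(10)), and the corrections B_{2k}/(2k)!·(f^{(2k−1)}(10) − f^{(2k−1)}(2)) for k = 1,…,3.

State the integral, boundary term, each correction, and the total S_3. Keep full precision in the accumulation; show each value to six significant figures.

The integral term ∫_2^10 x·e^(−x/25) dx = 36.5735.
Endpoint term: (f(2) + f(10))/2 = (1.84623 + 6.70320)/2 = 4.27472.
Integral + boundary = 40.8482.
Correction k=1: B_{2}/2! · (f^{(1)}(10) − f^{(1)}(2)) = 1/12 · (0.402192 − 0.849267) = -0.0372563.
After k=1: 40.8110.
Correction k=2: B_{4}/4! · (f^{(3)}(10) − f^{(3)}(2)) = −1/720 · (0.00278853 − 0.00431280) = 2.11704e-06.
After k=2: 40.8110.
Correction k=3: B_{6}/6! · (f^{(5)}(10) − f^{(5)}(2)) = 1/30240 · (7.89369e-06 − 1.16268e-05) = -1.23451e-10.

S_3 ≈ 40.8110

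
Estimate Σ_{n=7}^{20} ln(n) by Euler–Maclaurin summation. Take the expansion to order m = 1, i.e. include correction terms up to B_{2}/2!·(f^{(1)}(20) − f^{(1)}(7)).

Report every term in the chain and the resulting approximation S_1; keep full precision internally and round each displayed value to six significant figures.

∫_7^20 ln(x) dx evaluates to 33.2933.
Boundary: ½(f(7) + f(20)) = ½(1.94591 + 2.99573) = 2.47082.
Integral + boundary = 35.7641.
k=1: B_{2}/(2)! × [f^{(1)}(20) − f^{(1)}(7)] = 1/12 × (0.0500000 − 0.142857) = -0.00773810.

S_1 ≈ 35.7564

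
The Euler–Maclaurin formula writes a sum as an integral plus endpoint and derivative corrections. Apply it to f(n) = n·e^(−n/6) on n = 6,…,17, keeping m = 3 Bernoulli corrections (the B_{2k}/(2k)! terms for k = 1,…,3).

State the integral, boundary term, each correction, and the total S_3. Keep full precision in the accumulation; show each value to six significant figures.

Integral: ∫_6^17 x·e^(−x/6) dx = 18.3706.
Boundary: ½(f(6) + f(17)) = ½(2.20728 + 0.999880) = 1.60358.
So far: 19.9742.
k=1: B_{2}/(2)! × [f^{(1)}(17) − f^{(1)}(6)] = 1/12 × (-0.107830 − 0.00000) = -0.00898585.
After k=1: 19.9652.
k=2: B_{4}/(4)! × [f^{(3)}(17) − f^{(3)}(6)] = −1/720 × (0.000272298 − 0.0204377) = 2.80076e-05.
After k=2: 19.9653.
k=3: B_{6}/(6)! × [f^{(5)}(17) − f^{(5)}(6)] = 1/30240 × (9.83300e-05 − 0.00113543) = -3.42956e-08.

S_3 ≈ 19.9653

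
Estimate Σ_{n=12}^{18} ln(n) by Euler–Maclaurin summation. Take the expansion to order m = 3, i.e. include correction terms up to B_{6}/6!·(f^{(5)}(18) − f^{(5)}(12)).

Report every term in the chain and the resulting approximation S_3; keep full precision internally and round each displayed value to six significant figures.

Integral: ∫_12^18 ln(x) dx = 16.2078.
Boundary: ½(f(12) + f(18)) = ½(2.48491 + 2.89037) = 2.68764.
Integral + boundary = 18.8955.
Order-1 term: 1/12 · (0.0555556 − 0.0833333) = -0.00231481.
Running total after k=1: 18.8931.
Order-2 term: −1/720 · (0.000342936 − 0.00115741) = 1.13121e-06.
Running total after k=2: 18.8931.
Order-3 term: 1/30240 · (1.27013e-05 − 9.64506e-05) = -2.76949e-09.

S_3 ≈ 18.8931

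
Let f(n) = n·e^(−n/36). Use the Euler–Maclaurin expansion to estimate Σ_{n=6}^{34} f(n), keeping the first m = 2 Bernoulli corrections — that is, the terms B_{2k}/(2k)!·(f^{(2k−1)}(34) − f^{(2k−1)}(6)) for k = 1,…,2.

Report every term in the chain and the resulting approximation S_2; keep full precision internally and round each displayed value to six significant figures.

S_2 ≈ 308.957

The integral term ∫_6^34 x·e^(−x/36) dx = 299.864.
½[f(6) + f(34)] = ½[5.07889 + 13.2224] = 9.15067.
Running total after boundary: 309.014.
Order-1 term: 1/12 · (0.0216053 − 0.705401) = -0.0569830.
Running total after k=1: 308.957.
Order-2 term: −1/720 · (0.000616818 − 0.00185059) = 1.71357e-06.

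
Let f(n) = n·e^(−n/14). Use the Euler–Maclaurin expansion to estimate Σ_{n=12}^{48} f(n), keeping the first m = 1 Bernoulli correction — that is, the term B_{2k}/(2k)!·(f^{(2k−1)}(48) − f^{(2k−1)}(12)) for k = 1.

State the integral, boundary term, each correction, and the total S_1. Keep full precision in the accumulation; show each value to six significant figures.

S_1 ≈ 129.633

Integral: ∫_12^48 x·e^(−x/14) dx = 126.320.
½[f(12) + f(48)] = ½[5.09247 + 1.55680] = 3.32463.
Running total after boundary: 129.644.
Order-1 term: 1/12 · (-0.0787664 − 0.0606247) = -0.0116159.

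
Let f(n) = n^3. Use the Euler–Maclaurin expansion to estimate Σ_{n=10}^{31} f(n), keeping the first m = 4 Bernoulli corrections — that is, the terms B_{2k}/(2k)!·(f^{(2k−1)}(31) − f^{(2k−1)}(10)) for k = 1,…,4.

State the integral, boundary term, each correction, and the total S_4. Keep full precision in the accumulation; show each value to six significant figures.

∫_10^31 x^3 dx evaluates to 228380.
Boundary: ½(f(10) + f(31)) = ½(1000.00 + 29791.0) = 15395.5.
Running total after boundary: 243776.
Correction k=1: B_{2}/2! · (f^{(1)}(31) − f^{(1)}(10)) = 1/12 · (2883.00 − 300.000) = 215.250.
Running total after k=1: 243991.
Correction k=2: B_{4}/4! · (f^{(3)}(31) − f^{(3)}(10)) = −1/720 · (6.00000 − 6.00000) = 0.00000.
Running total after k=2: 243991.
Correction k=3: B_{6}/6! · (f^{(5)}(31) − f^{(5)}(10)) = 1/30240 · (0.00000 − 0.00000) = 0.00000.
Running total after k=3: 243991.
Correction k=4: B_{8}/8! · (f^{(7)}(31) − f^{(7)}(10)) = −1/1209600 · (0.00000 − 0.00000) = 0.00000.

S_4 ≈ 243991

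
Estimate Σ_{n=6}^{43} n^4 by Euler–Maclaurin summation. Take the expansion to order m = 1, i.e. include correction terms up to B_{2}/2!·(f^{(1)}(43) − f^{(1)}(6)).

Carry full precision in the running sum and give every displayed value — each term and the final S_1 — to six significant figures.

S_1 ≈ 3.11366e+07

The integral term ∫_6^43 x^4 dx = 2.94001e+07.
Boundary: ½(f(6) + f(43)) = ½(1296.00 + 3.41880e+06) = 1.71005e+06.
Running total after boundary: 3.11102e+07.
Order-1 term: 1/12 · (318028 − 864.000) = 26430.3.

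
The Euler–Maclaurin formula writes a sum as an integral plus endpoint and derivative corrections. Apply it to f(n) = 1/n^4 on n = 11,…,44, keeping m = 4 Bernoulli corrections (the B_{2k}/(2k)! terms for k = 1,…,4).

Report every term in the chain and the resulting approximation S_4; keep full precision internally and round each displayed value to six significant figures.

S_4 ≈ 0.000282868

∫_11^44 1/x^4 dx evaluates to 0.000246525.
Boundary: ½(f(11) + f(44)) = ½(6.83013e-05 + 2.66802e-07) = 3.42841e-05.
So far: 0.000280809.
k=1: B_{2}/(2)! × [f^{(1)}(44) − f^{(1)}(11)] = 1/12 × (-2.42547e-08 − (-2.48369e-05)) = 2.06772e-06.
Partial sum through k=1: 0.000282877.
k=2: B_{4}/(4)! × [f^{(3)}(44) − f^{(3)}(11)] = −1/720 × (-3.75848e-10 − (-6.15790e-06)) = -8.55211e-09.
Partial sum through k=2: 0.000282868.
k=3: B_{6}/(6)! × [f^{(5)}(44) − f^{(5)}(11)] = 1/30240 × (-1.08716e-11 − (-2.84994e-06)) = 9.42436e-11.
Partial sum through k=3: 0.000282869.
k=4: B_{8}/(8)! × [f^{(7)}(44) − f^{(7)}(11)] = −1/1209600 × (-5.05397e-13 − (-2.11979e-06)) = -1.75247e-12.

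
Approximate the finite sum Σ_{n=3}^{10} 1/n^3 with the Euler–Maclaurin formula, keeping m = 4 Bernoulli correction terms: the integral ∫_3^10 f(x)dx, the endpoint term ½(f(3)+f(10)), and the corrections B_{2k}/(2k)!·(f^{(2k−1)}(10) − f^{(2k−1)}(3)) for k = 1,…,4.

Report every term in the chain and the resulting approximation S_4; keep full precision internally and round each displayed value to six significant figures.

Integral: ∫_3^10 1/x^3 dx = 0.0505556.
Endpoint term: (f(3) + f(10))/2 = (0.0370370 + 0.00100000)/2 = 0.0190185.
Running total after boundary: 0.0695741.
Correction k=1: B_{2}/2! · (f^{(1)}(10) − f^{(1)}(3)) = 1/12 · (-0.000300000 − (-0.0370370)) = 0.00306142.
Partial sum through k=1: 0.0726355.
Correction k=2: B_{4}/4! · (f^{(3)}(10) − f^{(3)}(3)) = −1/720 · (-6.00000e-05 − (-0.0823045)) = -0.000114229.
Partial sum through k=2: 0.0725213.
Correction k=3: B_{6}/6! · (f^{(5)}(10) − f^{(5)}(3)) = 1/30240 · (-2.52000e-05 − (-0.384088)) = 1.27005e-05.
Partial sum through k=3: 0.0725340.
Correction k=4: B_{8}/8! · (f^{(7)}(10) − f^{(7)}(3)) = −1/1209600 · (-1.81440e-05 − (-3.07270)) = -2.54025e-06.

S_4 ≈ 0.0725314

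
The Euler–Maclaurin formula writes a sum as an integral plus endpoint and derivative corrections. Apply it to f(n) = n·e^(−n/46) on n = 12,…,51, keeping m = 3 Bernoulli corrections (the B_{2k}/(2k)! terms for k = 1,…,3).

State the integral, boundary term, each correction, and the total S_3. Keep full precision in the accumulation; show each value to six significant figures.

∫_12^51 x·e^(−x/46) dx evaluates to 582.966.
Endpoint term: (f(12) + f(51))/2 = (9.24458 + 16.8294)/2 = 13.0370.
Integral + boundary = 596.003.
Order-1 term: 1/12 · (-0.0358684 − 0.569412) = -0.0504401.
Partial sum through k=1: 595.953.
Order-2 term: −1/720 · (0.000294948 − 0.000997247) = 9.75416e-07.
Partial sum through k=2: 595.953.
Order-3 term: 1/30240 · (2.86790e-07 − 8.15405e-07) = -1.74807e-11.

S_3 ≈ 595.953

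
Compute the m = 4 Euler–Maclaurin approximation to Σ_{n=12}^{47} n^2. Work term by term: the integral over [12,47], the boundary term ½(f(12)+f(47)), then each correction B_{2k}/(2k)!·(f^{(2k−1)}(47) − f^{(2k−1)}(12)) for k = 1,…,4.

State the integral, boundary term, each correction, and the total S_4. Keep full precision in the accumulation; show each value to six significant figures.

S_4 ≈ 35214.0

∫_12^47 x^2 dx evaluates to 34031.7.
Boundary: ½(f(12) + f(47)) = ½(144.000 + 2209.00) = 1176.50.
Running total after boundary: 35208.2.
k=1: B_{2}/(2)! × [f^{(1)}(47) − f^{(1)}(12)] = 1/12 × (94.0000 − 24.0000) = 5.83333.
After k=1: 35214.0.
k=2: B_{4}/(4)! × [f^{(3)}(47) − f^{(3)}(12)] = −1/720 × (0.00000 − 0.00000) = 0.00000.
After k=2: 35214.0.
k=3: B_{6}/(6)! × [f^{(5)}(47) − f^{(5)}(12)] = 1/30240 × (0.00000 − 0.00000) = 0.00000.
After k=3: 35214.0.
k=4: B_{8}/(8)! × [f^{(7)}(47) − f^{(7)}(12)] = −1/1209600 × (0.00000 − 0.00000) = 0.00000.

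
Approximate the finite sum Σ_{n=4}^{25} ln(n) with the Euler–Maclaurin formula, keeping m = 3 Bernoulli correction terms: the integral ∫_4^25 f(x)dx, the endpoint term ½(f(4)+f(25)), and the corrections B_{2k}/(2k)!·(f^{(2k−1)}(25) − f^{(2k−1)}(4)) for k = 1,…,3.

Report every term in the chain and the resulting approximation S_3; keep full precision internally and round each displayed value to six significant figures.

S_3 ≈ 56.2118

∫_4^25 ln(x) dx evaluates to 53.9267.
Boundary: ½(f(4) + f(25)) = ½(1.38629 + 3.21888) = 2.30259.
Integral + boundary = 56.2293.
Correction k=1: B_{2}/2! · (f^{(1)}(25) − f^{(1)}(4)) = 1/12 · (0.0400000 − 0.250000) = -0.0175000.
Running total after k=1: 56.2118.
Correction k=2: B_{4}/4! · (f^{(3)}(25) − f^{(3)}(4)) = −1/720 · (0.000128000 − 0.0312500) = 4.32250e-05.
Running total after k=2: 56.2118.
Correction k=3: B_{6}/6! · (f^{(5)}(25) − f^{(5)}(4)) = 1/30240 · (2.45760e-06 − 0.0234375) = -7.74968e-07.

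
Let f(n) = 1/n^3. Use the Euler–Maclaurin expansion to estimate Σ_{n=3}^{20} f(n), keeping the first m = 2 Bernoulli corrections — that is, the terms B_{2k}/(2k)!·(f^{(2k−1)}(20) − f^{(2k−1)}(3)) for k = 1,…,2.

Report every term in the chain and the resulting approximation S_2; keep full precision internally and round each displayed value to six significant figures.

S_2 ≈ 0.0758571

The integral term ∫_3^20 1/x^3 dx = 0.0543056.
Boundary: ½(f(3) + f(20)) = ½(0.0370370 + 0.000125000) = 0.0185810.
Running total after boundary: 0.0728866.
Correction k=1: B_{2}/2! · (f^{(1)}(20) − f^{(1)}(3)) = 1/12 · (-1.87500e-05 − (-0.0370370)) = 0.00308486.
Running total after k=1: 0.0759714.
Correction k=2: B_{4}/4! · (f^{(3)}(20) − f^{(3)}(3)) = −1/720 · (-9.37500e-07 − (-0.0823045)) = -0.000114311.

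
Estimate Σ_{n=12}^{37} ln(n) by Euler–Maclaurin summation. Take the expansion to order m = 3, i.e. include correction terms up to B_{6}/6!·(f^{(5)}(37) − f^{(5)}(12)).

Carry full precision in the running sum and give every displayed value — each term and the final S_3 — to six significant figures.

S_3 ≈ 81.8283

The integral term ∫_12^37 ln(x) dx = 78.7851.
½[f(12) + f(37)] = ½[2.48491 + 3.61092] = 3.04791.
Integral + boundary = 81.8330.
Correction k=1: B_{2}/2! · (f^{(1)}(37) − f^{(1)}(12)) = 1/12 · (0.0270270 − 0.0833333) = -0.00469219.
Partial sum through k=1: 81.8283.
Correction k=2: B_{4}/4! · (f^{(3)}(37) − f^{(3)}(12)) = −1/720 · (3.94843e-05 − 0.00115741) = 1.55267e-06.
Partial sum through k=2: 81.8283.
Correction k=3: B_{6}/6! · (f^{(5)}(37) − f^{(5)}(12)) = 1/30240 · (3.46101e-07 − 9.64506e-05) = -3.17806e-09.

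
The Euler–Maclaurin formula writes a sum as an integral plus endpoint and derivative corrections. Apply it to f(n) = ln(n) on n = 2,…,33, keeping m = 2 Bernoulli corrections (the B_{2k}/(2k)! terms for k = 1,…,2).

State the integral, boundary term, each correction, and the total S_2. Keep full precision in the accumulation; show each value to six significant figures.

∫_2^33 ln(x) dx evaluates to 82.9985.
½[f(2) + f(33)] = ½[0.693147 + 3.49651] = 2.09483.
So far: 85.0933.
Order-1 term: 1/12 · (0.0303030 − 0.500000) = -0.0391414.
After k=1: 85.0541.
Order-2 term: −1/720 · (5.56529e-05 − 0.250000) = 0.000347145.

S_2 ≈ 85.0545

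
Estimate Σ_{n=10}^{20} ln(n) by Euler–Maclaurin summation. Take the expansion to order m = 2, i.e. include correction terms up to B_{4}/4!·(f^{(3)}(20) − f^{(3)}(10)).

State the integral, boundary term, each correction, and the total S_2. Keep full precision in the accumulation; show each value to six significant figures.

The integral term ∫_10^20 ln(x) dx = 26.8888.
Boundary: ½(f(10) + f(20)) = ½(2.30259 + 2.99573) = 2.64916.
Integral + boundary = 29.5380.
Order-1 term: 1/12 · (0.0500000 − 0.100000) = -0.00416667.
Partial sum through k=1: 29.5338.
Order-2 term: −1/720 · (0.000250000 − 0.00200000) = 2.43056e-06.

S_2 ≈ 29.5338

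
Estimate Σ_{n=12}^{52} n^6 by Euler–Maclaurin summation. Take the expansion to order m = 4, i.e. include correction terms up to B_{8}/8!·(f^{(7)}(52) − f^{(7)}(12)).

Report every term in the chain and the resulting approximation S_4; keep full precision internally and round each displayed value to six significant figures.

S_4 ≈ 1.56939e+11

Integral: ∫_12^52 x^6 dx = 1.46862e+11.
Endpoint term: (f(12) + f(52))/2 = (2.98598e+06 + 1.97706e+10)/2 = 9.88680e+09.
So far: 1.56749e+11.
k=1: B_{2}/(2)! × [f^{(1)}(52) − f^{(1)}(12)] = 1/12 × (2.28122e+09 − 1.49299e+06) = 1.89978e+08.
After k=1: 1.56939e+11.
k=2: B_{4}/(4)! × [f^{(3)}(52) − f^{(3)}(12)] = −1/720 × (1.68730e+07 − 207360) = -23146.7.
After k=2: 1.56939e+11.
k=3: B_{6}/(6)! × [f^{(5)}(52) − f^{(5)}(12)] = 1/30240 × (37440.0 − 8640.00) = 0.952381.
After k=3: 1.56939e+11.
k=4: B_{8}/(8)! × [f^{(7)}(52) − f^{(7)}(12)] = −1/1209600 × (0.00000 − 0.00000) = 0.00000.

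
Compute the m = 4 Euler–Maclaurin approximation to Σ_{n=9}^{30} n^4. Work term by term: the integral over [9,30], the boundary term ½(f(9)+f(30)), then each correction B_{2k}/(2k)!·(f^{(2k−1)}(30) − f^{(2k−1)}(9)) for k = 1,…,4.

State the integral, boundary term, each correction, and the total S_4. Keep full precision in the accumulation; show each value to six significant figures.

S_4 ≈ 5.26523e+06

The integral term ∫_9^30 x^4 dx = 4.84819e+06.
½[f(9) + f(30)] = ½[6561.00 + 810000] = 408280.
So far: 5.25647e+06.
Order-1 term: 1/12 · (108000 − 2916.00) = 8757.00.
Running total after k=1: 5.26523e+06.
Order-2 term: −1/720 · (720.000 − 216.000) = -0.700000.
Running total after k=2: 5.26523e+06.
Order-3 term: 1/30240 · (0.00000 − 0.00000) = 0.00000.
Running total after k=3: 5.26523e+06.
Order-4 term: −1/1209600 · (0.00000 − 0.00000) = 0.00000.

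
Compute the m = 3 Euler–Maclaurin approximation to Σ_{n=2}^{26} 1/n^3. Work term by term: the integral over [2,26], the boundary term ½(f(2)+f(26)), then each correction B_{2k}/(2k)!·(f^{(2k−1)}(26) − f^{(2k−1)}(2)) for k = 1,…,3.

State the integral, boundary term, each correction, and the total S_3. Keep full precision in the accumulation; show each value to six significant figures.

S_3 ≈ 0.201437

The integral term ∫_2^26 1/x^3 dx = 0.124260.
Boundary: ½(f(2) + f(26)) = ½(0.125000 + 5.68958e-05) = 0.0625284.
Running total after boundary: 0.186789.
Order-1 term: 1/12 · (-6.56490e-06 − (-0.187500)) = 0.0156245.
Partial sum through k=1: 0.202413.
Order-2 term: −1/720 · (-1.94228e-07 − (-0.937500)) = -0.00130208.
Partial sum through k=2: 0.201111.
Order-3 term: 1/30240 · (-1.20674e-08 − (-9.84375)) = 0.000325521.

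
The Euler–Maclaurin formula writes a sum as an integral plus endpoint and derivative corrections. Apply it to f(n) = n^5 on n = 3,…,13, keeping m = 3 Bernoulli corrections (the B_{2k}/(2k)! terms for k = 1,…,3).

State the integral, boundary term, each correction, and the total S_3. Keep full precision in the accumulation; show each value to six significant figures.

∫_3^13 x^5 dx evaluates to 804347.
½[f(3) + f(13)] = ½[243.000 + 371293] = 185768.
So far: 990115.
Correction k=1: B_{2}/2! · (f^{(1)}(13) − f^{(1)}(3)) = 1/12 · (142805 − 405.000) = 11866.7.
After k=1: 1.00198e+06.
Correction k=2: B_{4}/4! · (f^{(3)}(13) − f^{(3)}(3)) = −1/720 · (10140.0 − 540.000) = -13.3333.
After k=2: 1.00197e+06.
Correction k=3: B_{6}/6! · (f^{(5)}(13) − f^{(5)}(3)) = 1/30240 · (120.000 − 120.000) = 0.00000.

S_3 ≈ 1.00197e+06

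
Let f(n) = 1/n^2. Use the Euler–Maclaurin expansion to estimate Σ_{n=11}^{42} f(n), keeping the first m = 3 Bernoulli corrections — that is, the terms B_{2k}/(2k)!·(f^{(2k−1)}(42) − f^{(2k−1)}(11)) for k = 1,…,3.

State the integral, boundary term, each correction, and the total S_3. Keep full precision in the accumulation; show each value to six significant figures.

S_3 ≈ 0.0716380

Integral: ∫_11^42 1/x^2 dx = 0.0670996.
½[f(11) + f(42)] = ½[0.00826446 + 0.000566893] = 0.00441568.
Running total after boundary: 0.0715152.
Correction k=1: B_{2}/2! · (f^{(1)}(42) − f^{(1)}(11)) = 1/12 · (-2.69949e-05 − (-0.00150263)) = 0.000122970.
Partial sum through k=1: 0.0716382.
Correction k=2: B_{4}/4! · (f^{(3)}(42) − f^{(3)}(11)) = −1/720 · (-1.83639e-07 − (-0.000149021)) = -2.06719e-07.
Partial sum through k=2: 0.0716380.
Correction k=3: B_{6}/6! · (f^{(5)}(42) − f^{(5)}(11)) = 1/30240 · (-3.12311e-09 − (-3.69474e-05)) = 1.22170e-09.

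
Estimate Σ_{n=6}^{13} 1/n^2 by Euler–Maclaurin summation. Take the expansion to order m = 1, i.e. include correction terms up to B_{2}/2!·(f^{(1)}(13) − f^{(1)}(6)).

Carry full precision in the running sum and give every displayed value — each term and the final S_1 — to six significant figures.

Integral: ∫_6^13 1/x^2 dx = 0.0897436.
Endpoint term: (f(6) + f(13))/2 = (0.0277778 + 0.00591716)/2 = 0.0168475.
Integral + boundary = 0.106591.
Correction k=1: B_{2}/2! · (f^{(1)}(13) − f^{(1)}(6)) = 1/12 · (-0.000910332 − (-0.00925926)) = 0.000695744.

S_1 ≈ 0.107287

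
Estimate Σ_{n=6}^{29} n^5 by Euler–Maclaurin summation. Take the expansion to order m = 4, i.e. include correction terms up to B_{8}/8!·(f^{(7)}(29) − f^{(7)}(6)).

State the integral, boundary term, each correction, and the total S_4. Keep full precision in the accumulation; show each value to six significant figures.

S_4 ≈ 1.09683e+08

The integral term ∫_6^29 x^5 dx = 9.91294e+07.
Endpoint term: (f(6) + f(29))/2 = (7776.00 + 2.05111e+07)/2 = 1.02595e+07.
Integral + boundary = 1.09389e+08.
k=1: B_{2}/(2)! × [f^{(1)}(29) − f^{(1)}(6)] = 1/12 × (3.53640e+06 − 6480.00) = 294160.
After k=1: 1.09683e+08.
k=2: B_{4}/(4)! × [f^{(3)}(29) − f^{(3)}(6)] = −1/720 × (50460.0 − 2160.00) = -67.0833.
After k=2: 1.09683e+08.
k=3: B_{6}/(6)! × [f^{(5)}(29) − f^{(5)}(6)] = 1/30240 × (120.000 − 120.000) = 0.00000.
After k=3: 1.09683e+08.
k=4: B_{8}/(8)! × [f^{(7)}(29) − f^{(7)}(6)] = −1/1209600 × (0.00000 − 0.00000) = 0.00000.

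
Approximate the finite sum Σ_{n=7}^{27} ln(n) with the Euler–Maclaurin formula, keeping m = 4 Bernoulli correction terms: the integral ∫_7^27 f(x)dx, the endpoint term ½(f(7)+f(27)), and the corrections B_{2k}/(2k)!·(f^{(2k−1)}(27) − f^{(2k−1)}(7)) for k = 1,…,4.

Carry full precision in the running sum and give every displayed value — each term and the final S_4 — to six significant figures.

The integral term ∫_7^27 ln(x) dx = 55.3662.
Boundary: ½(f(7) + f(27)) = ½(1.94591 + 3.29584) = 2.62087.
Running total after boundary: 57.9871.
Order-1 term: 1/12 · (0.0370370 − 0.142857) = -0.00881834.
Partial sum through k=1: 57.9783.
Order-2 term: −1/720 · (0.000101611 − 0.00583090) = 7.95735e-06.
Partial sum through k=2: 57.9783.
Order-3 term: 1/30240 · (1.67260e-06 − 0.00142798) = -4.71661e-08.
Partial sum through k=3: 57.9783.
Order-4 term: −1/1209600 · (6.88313e-08 − 0.000874271) = 7.22720e-10.

S_4 ≈ 57.9783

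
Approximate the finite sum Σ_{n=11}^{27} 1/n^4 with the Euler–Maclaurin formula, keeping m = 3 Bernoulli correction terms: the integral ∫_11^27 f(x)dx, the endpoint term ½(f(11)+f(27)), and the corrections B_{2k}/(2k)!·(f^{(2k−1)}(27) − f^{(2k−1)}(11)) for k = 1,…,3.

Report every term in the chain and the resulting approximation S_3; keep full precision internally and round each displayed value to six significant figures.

Integral: ∫_11^27 1/x^4 dx = 0.000233503.
½[f(11) + f(27)] = ½[6.83013e-05 + 1.88168e-06] = 3.50915e-05.
Integral + boundary = 0.000268595.
Order-1 term: 1/12 · (-2.78767e-07 − (-2.48369e-05)) = 2.04651e-06.
Running total after k=1: 0.000270641.
Order-2 term: −1/720 · (-1.14719e-08 − (-6.15790e-06)) = -8.53670e-09.
Running total after k=2: 0.000270633.
Order-3 term: 1/30240 · (-8.81242e-10 − (-2.84994e-06)) = 9.42148e-11.

S_3 ≈ 0.000270633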